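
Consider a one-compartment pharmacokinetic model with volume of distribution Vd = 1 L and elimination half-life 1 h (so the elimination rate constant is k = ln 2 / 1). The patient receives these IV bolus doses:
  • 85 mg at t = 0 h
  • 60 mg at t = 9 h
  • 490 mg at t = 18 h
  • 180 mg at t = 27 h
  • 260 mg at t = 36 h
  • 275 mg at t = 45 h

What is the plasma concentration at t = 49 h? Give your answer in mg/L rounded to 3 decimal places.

k = ln 2 / 1 = 0.69315 per h
Dose 1 (85 mg at t=0 h): 85·exp(−0.69315·49) = 0.000 mg/L
Dose 2 (60 mg at t=9 h): 60·exp(−0.69315·40) = 0.000 mg/L
Dose 3 (490 mg at t=18 h): 490·exp(−0.69315·31) = 0.000 mg/L
Dose 4 (180 mg at t=27 h): 180·exp(−0.69315·22) = 0.000 mg/L
Dose 5 (260 mg at t=36 h): 260·exp(−0.69315·13) = 0.032 mg/L
Dose 6 (275 mg at t=45 h): 275·exp(−0.69315·4) = 17.188 mg/L
C(49) = 0.000 + 0.000 + 0.000 + 0.000 + 0.032 + 17.188 = 17.219 mg/L

17.219 mg/L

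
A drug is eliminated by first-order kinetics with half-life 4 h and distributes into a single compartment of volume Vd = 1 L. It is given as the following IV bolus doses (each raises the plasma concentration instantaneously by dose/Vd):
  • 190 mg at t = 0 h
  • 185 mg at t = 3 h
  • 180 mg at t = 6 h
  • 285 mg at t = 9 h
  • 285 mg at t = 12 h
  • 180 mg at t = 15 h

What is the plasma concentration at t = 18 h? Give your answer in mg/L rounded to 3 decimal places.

k = ln 2 / 4 = 0.17329 per h
Dose 1 (190 mg at t=0 h): 190·exp(−0.17329·18) = 8.397 mg/L
Dose 2 (185 mg at t=3 h): 185·exp(−0.17329·15) = 13.750 mg/L
Dose 3 (180 mg at t=6 h): 180·exp(−0.17329·12) = 22.500 mg/L
Dose 4 (285 mg at t=9 h): 285·exp(−0.17329·9) = 59.914 mg/L
Dose 5 (285 mg at t=12 h): 285·exp(−0.17329·6) = 100.763 mg/L
Dose 6 (180 mg at t=15 h): 180·exp(−0.17329·3) = 107.029 mg/L
C(18) = 8.397 + 13.750 + 22.500 + 59.914 + 100.763 + 107.029 = 312.352 mg/L

312.352 mg/L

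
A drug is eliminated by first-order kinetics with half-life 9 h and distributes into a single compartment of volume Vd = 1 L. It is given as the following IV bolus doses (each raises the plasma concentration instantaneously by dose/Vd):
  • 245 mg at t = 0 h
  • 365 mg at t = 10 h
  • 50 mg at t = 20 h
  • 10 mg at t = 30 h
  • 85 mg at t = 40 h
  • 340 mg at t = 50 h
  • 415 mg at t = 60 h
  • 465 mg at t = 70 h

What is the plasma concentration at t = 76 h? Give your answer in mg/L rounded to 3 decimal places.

k = ln 2 / 9 = 0.07702 per h
Dose 1 (245 mg at t=0 h): 245·exp(−0.07702·76) = 0.703 mg/L
Dose 2 (365 mg at t=10 h): 365·exp(−0.07702·66) = 2.263 mg/L
Dose 3 (50 mg at t=20 h): 50·exp(−0.07702·56) = 0.670 mg/L
Dose 4 (10 mg at t=30 h): 10·exp(−0.07702·46) = 0.289 mg/L
Dose 5 (85 mg at t=40 h): 85·exp(−0.07702·36) = 5.312 mg/L
Dose 6 (340 mg at t=50 h): 340·exp(−0.07702·26) = 45.903 mg/L
Dose 7 (415 mg at t=60 h): 415·exp(−0.07702·16) = 121.027 mg/L
Dose 8 (465 mg at t=70 h): 465·exp(−0.07702·6) = 292.932 mg/L
C(76) = 0.703 + 2.263 + 0.670 + 0.289 + 5.312 + 45.903 + 121.027 + 292.932 = 469.100 mg/L

469.100 mg/L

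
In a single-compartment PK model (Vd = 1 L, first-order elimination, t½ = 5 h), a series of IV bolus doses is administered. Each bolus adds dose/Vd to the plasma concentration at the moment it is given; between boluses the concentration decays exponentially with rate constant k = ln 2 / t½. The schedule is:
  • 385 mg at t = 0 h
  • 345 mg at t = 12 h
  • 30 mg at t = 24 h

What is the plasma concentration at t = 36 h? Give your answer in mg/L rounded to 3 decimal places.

20.687 mg/L

k = ln 2 / 5 = 0.13863 per h
Dose 1 (385 mg at t=0 h): 385·exp(−0.13863·36) = 2.618 mg/L
Dose 2 (345 mg at t=12 h): 345·exp(−0.13863·24) = 12.384 mg/L
Dose 3 (30 mg at t=24 h): 30·exp(−0.13863·12) = 5.684 mg/L
C(36) = 2.618 + 12.384 + 5.684 = 20.687 mg/L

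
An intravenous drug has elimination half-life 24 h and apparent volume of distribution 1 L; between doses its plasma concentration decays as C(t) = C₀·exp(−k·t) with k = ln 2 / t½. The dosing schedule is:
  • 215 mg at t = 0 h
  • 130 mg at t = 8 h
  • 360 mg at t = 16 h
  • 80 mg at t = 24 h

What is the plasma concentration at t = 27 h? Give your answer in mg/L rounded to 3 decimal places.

509.054 mg/L

k = ln 2 / 24 = 0.02888 per h
Dose 1 (215 mg at t=0 h): 215·exp(−0.02888·27) = 98.578 mg/L
Dose 2 (130 mg at t=8 h): 130·exp(−0.02888·19) = 75.098 mg/L
Dose 3 (360 mg at t=16 h): 360·exp(−0.02888·11) = 262.018 mg/L
Dose 4 (80 mg at t=24 h): 80·exp(−0.02888·3) = 73.360 mg/L
C(27) = 98.578 + 75.098 + 262.018 + 73.360 = 509.054 mg/L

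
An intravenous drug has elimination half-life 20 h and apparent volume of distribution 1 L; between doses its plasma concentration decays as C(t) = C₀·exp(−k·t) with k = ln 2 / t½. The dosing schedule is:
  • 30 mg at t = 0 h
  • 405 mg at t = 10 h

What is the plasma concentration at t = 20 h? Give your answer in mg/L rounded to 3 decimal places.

301.378 mg/L

k = ln 2 / 20 = 0.03466 per h
Dose 1 (30 mg at t=0 h): 30·exp(−0.03466·20) = 15.000 mg/L
Dose 2 (405 mg at t=10 h): 405·exp(−0.03466·10) = 286.378 mg/L
C(20) = 15.000 + 286.378 = 301.378 mg/L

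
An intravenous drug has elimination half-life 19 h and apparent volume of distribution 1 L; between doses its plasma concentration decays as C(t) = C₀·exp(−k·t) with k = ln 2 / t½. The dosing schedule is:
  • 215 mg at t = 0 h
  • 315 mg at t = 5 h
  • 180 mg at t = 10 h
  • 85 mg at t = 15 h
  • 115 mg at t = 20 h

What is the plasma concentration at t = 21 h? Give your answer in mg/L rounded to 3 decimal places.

575.323 mg/L

k = ln 2 / 19 = 0.03648 per h
Dose 1 (215 mg at t=0 h): 215·exp(−0.03648·21) = 99.936 mg/L
Dose 2 (315 mg at t=5 h): 315·exp(−0.03648·16) = 175.716 mg/L
Dose 3 (180 mg at t=10 h): 180·exp(−0.03648·11) = 120.501 mg/L
Dose 4 (85 mg at t=15 h): 85·exp(−0.03648·6) = 68.290 mg/L
Dose 5 (115 mg at t=20 h): 115·exp(−0.03648·1) = 110.880 mg/L
C(21) = 99.936 + 175.716 + 120.501 + 68.290 + 110.880 = 575.323 mg/L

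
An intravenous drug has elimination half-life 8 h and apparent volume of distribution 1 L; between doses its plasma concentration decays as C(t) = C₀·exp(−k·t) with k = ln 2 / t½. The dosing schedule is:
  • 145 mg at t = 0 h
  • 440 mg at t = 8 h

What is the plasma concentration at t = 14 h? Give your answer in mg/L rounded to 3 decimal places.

k = ln 2 / 8 = 0.08664 per h
Dose 1 (145 mg at t=0 h): 145·exp(−0.08664·14) = 43.109 mg/L
Dose 2 (440 mg at t=8 h): 440·exp(−0.08664·6) = 261.626 mg/L
C(14) = 43.109 + 261.626 = 304.734 mg/L

304.734 mg/L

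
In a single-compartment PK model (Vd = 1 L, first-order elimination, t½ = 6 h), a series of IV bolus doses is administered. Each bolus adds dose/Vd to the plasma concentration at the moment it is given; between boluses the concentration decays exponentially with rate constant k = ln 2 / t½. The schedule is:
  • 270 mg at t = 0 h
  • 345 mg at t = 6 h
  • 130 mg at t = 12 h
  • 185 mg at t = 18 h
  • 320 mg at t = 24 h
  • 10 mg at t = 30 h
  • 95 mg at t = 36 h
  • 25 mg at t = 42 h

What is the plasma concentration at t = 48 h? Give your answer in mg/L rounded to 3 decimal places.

69.062 mg/L

k = ln 2 / 6 = 0.11552 per h
Dose 1 (270 mg at t=0 h): 270·exp(−0.11552·48) = 1.055 mg/L
Dose 2 (345 mg at t=6 h): 345·exp(−0.11552·42) = 2.695 mg/L
Dose 3 (130 mg at t=12 h): 130·exp(−0.11552·36) = 2.031 mg/L
Dose 4 (185 mg at t=18 h): 185·exp(−0.11552·30) = 5.781 mg/L
Dose 5 (320 mg at t=24 h): 320·exp(−0.11552·24) = 20.000 mg/L
Dose 6 (10 mg at t=30 h): 10·exp(−0.11552·18) = 1.250 mg/L
Dose 7 (95 mg at t=36 h): 95·exp(−0.11552·12) = 23.750 mg/L
Dose 8 (25 mg at t=42 h): 25·exp(−0.11552·6) = 12.500 mg/L
C(48) = 1.055 + 2.695 + 2.031 + 5.781 + 20.000 + 1.250 + 23.750 + 12.500 = 69.062 mg/L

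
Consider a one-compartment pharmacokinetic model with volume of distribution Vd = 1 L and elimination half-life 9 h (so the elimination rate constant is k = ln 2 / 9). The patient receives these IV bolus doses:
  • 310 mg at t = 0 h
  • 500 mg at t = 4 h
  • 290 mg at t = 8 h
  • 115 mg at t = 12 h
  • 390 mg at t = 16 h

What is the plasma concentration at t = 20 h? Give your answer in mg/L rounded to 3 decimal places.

676.041 mg/L

k = ln 2 / 9 = 0.07702 per h
Dose 1 (310 mg at t=0 h): 310·exp(−0.07702·20) = 66.436 mg/L
Dose 2 (500 mg at t=4 h): 500·exp(−0.07702·16) = 145.816 mg/L
Dose 3 (290 mg at t=8 h): 290·exp(−0.07702·12) = 115.087 mg/L
Dose 4 (115 mg at t=12 h): 115·exp(−0.07702·8) = 62.103 mg/L
Dose 5 (390 mg at t=16 h): 390·exp(−0.07702·4) = 286.598 mg/L
C(20) = 66.436 + 145.816 + 115.087 + 62.103 + 286.598 = 676.041 mg/L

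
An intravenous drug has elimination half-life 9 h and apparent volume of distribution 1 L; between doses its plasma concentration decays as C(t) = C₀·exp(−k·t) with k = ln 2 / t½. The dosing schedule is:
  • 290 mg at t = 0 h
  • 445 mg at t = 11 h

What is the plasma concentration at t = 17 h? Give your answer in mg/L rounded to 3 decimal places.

k = ln 2 / 9 = 0.07702 per h
Dose 1 (290 mg at t=0 h): 290·exp(−0.07702·17) = 78.304 mg/L
Dose 2 (445 mg at t=11 h): 445·exp(−0.07702·6) = 280.332 mg/L
C(17) = 78.304 + 280.332 = 358.637 mg/L

358.637 mg/L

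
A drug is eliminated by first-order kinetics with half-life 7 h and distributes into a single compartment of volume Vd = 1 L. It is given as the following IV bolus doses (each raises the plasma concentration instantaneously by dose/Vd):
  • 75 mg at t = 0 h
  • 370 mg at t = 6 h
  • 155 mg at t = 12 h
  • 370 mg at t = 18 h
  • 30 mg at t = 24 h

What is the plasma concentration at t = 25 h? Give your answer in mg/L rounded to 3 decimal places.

k = ln 2 / 7 = 0.09902 per h
Dose 1 (75 mg at t=0 h): 75·exp(−0.09902·25) = 6.309 mg/L
Dose 2 (370 mg at t=6 h): 370·exp(−0.09902·19) = 56.379 mg/L
Dose 3 (155 mg at t=12 h): 155·exp(−0.09902·13) = 42.783 mg/L
Dose 4 (370 mg at t=18 h): 370·exp(−0.09902·7) = 185.000 mg/L
Dose 5 (30 mg at t=24 h): 30·exp(−0.09902·1) = 27.172 mg/L
C(25) = 6.309 + 56.379 + 42.783 + 185.000 + 27.172 = 317.643 mg/L

317.643 mg/L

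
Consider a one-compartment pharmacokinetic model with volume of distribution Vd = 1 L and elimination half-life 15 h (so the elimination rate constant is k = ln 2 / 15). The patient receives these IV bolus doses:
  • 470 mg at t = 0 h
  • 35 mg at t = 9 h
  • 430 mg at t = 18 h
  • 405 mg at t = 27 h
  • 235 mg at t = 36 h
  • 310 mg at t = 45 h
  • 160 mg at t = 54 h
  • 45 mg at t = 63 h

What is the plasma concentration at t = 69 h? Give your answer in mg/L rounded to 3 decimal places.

k = ln 2 / 15 = 0.04621 per h
Dose 1 (470 mg at t=0 h): 470·exp(−0.04621·69) = 19.380 mg/L
Dose 2 (35 mg at t=9 h): 35·exp(−0.04621·60) = 2.188 mg/L
Dose 3 (430 mg at t=18 h): 430·exp(−0.04621·51) = 40.735 mg/L
Dose 4 (405 mg at t=27 h): 405·exp(−0.04621·42) = 58.153 mg/L
Dose 5 (235 mg at t=36 h): 235·exp(−0.04621·33) = 51.145 mg/L
Dose 6 (310 mg at t=45 h): 310·exp(−0.04621·24) = 102.262 mg/L
Dose 7 (160 mg at t=54 h): 160·exp(−0.04621·15) = 80.000 mg/L
Dose 8 (45 mg at t=63 h): 45·exp(−0.04621·6) = 34.104 mg/L
C(69) = 19.380 + 2.188 + 40.735 + 58.153 + 51.145 + 102.262 + 80.000 + 34.104 = 387.966 mg/L

387.966 mg/L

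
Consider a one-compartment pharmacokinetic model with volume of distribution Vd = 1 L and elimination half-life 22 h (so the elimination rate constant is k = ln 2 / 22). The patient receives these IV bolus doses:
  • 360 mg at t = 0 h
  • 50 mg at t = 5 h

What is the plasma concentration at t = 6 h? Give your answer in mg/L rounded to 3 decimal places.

k = ln 2 / 22 = 0.03151 per h
Dose 1 (360 mg at t=0 h): 360·exp(−0.03151·6) = 297.991 mg/L
Dose 2 (50 mg at t=5 h): 50·exp(−0.03151·1) = 48.449 mg/L
C(6) = 297.991 + 48.449 = 346.440 mg/L

346.440 mg/L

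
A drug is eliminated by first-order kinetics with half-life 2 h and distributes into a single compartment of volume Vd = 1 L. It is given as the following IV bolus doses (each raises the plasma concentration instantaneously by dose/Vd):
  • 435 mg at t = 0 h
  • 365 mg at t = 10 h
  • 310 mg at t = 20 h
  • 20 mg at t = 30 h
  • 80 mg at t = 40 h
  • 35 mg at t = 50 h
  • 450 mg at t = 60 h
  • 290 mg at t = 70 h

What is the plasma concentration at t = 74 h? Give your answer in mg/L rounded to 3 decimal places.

76.025 mg/L

k = ln 2 / 2 = 0.34657 per h
Dose 1 (435 mg at t=0 h): 435·exp(−0.34657·74) = 0.000 mg/L
Dose 2 (365 mg at t=10 h): 365·exp(−0.34657·64) = 0.000 mg/L
Dose 3 (310 mg at t=20 h): 310·exp(−0.34657·54) = 0.000 mg/L
Dose 4 (20 mg at t=30 h): 20·exp(−0.34657·44) = 0.000 mg/L
Dose 5 (80 mg at t=40 h): 80·exp(−0.34657·34) = 0.001 mg/L
Dose 6 (35 mg at t=50 h): 35·exp(−0.34657·24) = 0.009 mg/L
Dose 7 (450 mg at t=60 h): 450·exp(−0.34657·14) = 3.516 mg/L
Dose 8 (290 mg at t=70 h): 290·exp(−0.34657·4) = 72.500 mg/L
C(74) = 0.000 + 0.000 + 0.000 + 0.000 + 0.001 + 0.009 + 3.516 + 72.500 = 76.025 mg/L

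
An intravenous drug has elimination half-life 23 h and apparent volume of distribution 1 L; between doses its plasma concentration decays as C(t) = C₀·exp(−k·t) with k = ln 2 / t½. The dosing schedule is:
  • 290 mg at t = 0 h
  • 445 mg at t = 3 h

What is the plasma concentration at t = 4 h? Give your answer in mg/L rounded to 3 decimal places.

688.855 mg/L

k = ln 2 / 23 = 0.03014 per h
Dose 1 (290 mg at t=0 h): 290·exp(−0.03014·4) = 257.066 mg/L
Dose 2 (445 mg at t=3 h): 445·exp(−0.03014·1) = 431.789 mg/L
C(4) = 257.066 + 431.789 = 688.855 mg/L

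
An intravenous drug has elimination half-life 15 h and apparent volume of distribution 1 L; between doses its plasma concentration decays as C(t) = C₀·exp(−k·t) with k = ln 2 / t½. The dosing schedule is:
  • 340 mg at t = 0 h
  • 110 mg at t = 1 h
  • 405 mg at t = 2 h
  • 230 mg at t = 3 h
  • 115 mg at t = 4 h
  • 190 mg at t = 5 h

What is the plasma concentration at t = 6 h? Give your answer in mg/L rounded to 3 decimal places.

k = ln 2 / 15 = 0.04621 per h
Dose 1 (340 mg at t=0 h): 340·exp(−0.04621·6) = 257.672 mg/L
Dose 2 (110 mg at t=1 h): 110·exp(−0.04621·5) = 87.307 mg/L
Dose 3 (405 mg at t=2 h): 405·exp(−0.04621·4) = 336.651 mg/L
Dose 4 (230 mg at t=3 h): 230·exp(−0.04621·3) = 200.227 mg/L
Dose 5 (115 mg at t=4 h): 115·exp(−0.04621·2) = 104.848 mg/L
Dose 6 (190 mg at t=5 h): 190·exp(−0.04621·1) = 181.420 mg/L
C(6) = 257.672 + 87.307 + 336.651 + 200.227 + 104.848 + 181.420 = 1168.125 mg/L

1168.125 mg/L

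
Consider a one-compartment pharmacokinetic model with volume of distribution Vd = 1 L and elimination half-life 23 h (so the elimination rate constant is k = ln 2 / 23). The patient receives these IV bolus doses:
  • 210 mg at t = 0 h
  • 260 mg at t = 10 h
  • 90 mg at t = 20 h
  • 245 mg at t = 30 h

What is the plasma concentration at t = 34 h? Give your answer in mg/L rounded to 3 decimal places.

477.712 mg/L

k = ln 2 / 23 = 0.03014 per h
Dose 1 (210 mg at t=0 h): 210·exp(−0.03014·34) = 75.373 mg/L
Dose 2 (260 mg at t=10 h): 260·exp(−0.03014·24) = 126.141 mg/L
Dose 3 (90 mg at t=20 h): 90·exp(−0.03014·14) = 59.021 mg/L
Dose 4 (245 mg at t=30 h): 245·exp(−0.03014·4) = 217.177 mg/L
C(34) = 75.373 + 126.141 + 59.021 + 217.177 = 477.712 mg/L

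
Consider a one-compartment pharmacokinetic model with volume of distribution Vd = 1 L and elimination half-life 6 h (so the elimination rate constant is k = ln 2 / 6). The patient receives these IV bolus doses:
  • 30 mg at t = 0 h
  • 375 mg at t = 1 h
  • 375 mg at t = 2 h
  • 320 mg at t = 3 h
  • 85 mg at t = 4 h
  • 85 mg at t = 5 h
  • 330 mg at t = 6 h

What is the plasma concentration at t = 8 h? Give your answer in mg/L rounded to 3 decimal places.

k = ln 2 / 6 = 0.11552 per h
Dose 1 (30 mg at t=0 h): 30·exp(−0.11552·8) = 11.906 mg/L
Dose 2 (375 mg at t=1 h): 375·exp(−0.11552·7) = 167.044 mg/L
Dose 3 (375 mg at t=2 h): 375·exp(−0.11552·6) = 187.500 mg/L
Dose 4 (320 mg at t=3 h): 320·exp(−0.11552·5) = 179.594 mg/L
Dose 5 (85 mg at t=4 h): 85·exp(−0.11552·4) = 53.547 mg/L
Dose 6 (85 mg at t=5 h): 85·exp(−0.11552·3) = 60.104 mg/L
Dose 7 (330 mg at t=6 h): 330·exp(−0.11552·2) = 261.921 mg/L
C(8) = 11.906 + 167.044 + 187.500 + 179.594 + 53.547 + 60.104 + 261.921 = 921.615 mg/L

921.615 mg/L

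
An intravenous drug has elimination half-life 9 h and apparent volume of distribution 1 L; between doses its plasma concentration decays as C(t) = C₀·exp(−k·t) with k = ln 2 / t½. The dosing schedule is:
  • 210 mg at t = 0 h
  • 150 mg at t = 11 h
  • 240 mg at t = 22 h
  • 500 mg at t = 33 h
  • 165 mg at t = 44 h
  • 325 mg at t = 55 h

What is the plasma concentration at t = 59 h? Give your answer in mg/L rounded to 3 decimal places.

k = ln 2 / 9 = 0.07702 per h
Dose 1 (210 mg at t=0 h): 210·exp(−0.07702·59) = 2.233 mg/L
Dose 2 (150 mg at t=11 h): 150·exp(−0.07702·48) = 3.720 mg/L
Dose 3 (240 mg at t=22 h): 240·exp(−0.07702·37) = 13.888 mg/L
Dose 4 (500 mg at t=33 h): 500·exp(−0.07702·26) = 67.504 mg/L
Dose 5 (165 mg at t=44 h): 165·exp(−0.07702·15) = 51.972 mg/L
Dose 6 (325 mg at t=55 h): 325·exp(−0.07702·4) = 238.832 mg/L
C(59) = 2.233 + 3.720 + 13.888 + 67.504 + 51.972 + 238.832 = 378.148 mg/L

378.148 mg/L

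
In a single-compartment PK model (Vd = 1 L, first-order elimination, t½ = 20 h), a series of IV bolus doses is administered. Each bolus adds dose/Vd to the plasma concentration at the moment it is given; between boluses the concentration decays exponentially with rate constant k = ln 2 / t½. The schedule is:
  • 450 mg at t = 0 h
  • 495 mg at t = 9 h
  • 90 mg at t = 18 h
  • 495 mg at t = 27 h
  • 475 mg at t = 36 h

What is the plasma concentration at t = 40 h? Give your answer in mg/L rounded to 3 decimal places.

k = ln 2 / 20 = 0.03466 per h
Dose 1 (450 mg at t=0 h): 450·exp(−0.03466·40) = 112.500 mg/L
Dose 2 (495 mg at t=9 h): 495·exp(−0.03466·31) = 169.047 mg/L
Dose 3 (90 mg at t=18 h): 90·exp(−0.03466·22) = 41.986 mg/L
Dose 4 (495 mg at t=27 h): 495·exp(−0.03466·13) = 315.454 mg/L
Dose 5 (475 mg at t=36 h): 475·exp(−0.03466·4) = 413.512 mg/L
C(40) = 112.500 + 169.047 + 41.986 + 315.454 + 413.512 = 1052.499 mg/L

1052.499 mg/L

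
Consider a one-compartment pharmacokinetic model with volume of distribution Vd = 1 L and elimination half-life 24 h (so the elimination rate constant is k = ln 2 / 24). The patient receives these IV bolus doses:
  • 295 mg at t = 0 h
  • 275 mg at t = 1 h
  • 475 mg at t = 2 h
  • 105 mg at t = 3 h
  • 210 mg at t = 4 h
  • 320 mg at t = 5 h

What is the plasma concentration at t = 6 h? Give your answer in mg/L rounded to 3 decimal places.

1514.653 mg/L

k = ln 2 / 24 = 0.02888 per h
Dose 1 (295 mg at t=0 h): 295·exp(−0.02888·6) = 248.064 mg/L
Dose 2 (275 mg at t=1 h): 275·exp(−0.02888·5) = 238.023 mg/L
Dose 3 (475 mg at t=2 h): 475·exp(−0.02888·4) = 423.177 mg/L
Dose 4 (105 mg at t=3 h): 105·exp(−0.02888·3) = 96.285 mg/L
Dose 5 (210 mg at t=4 h): 210·exp(−0.02888·2) = 198.214 mg/L
Dose 6 (320 mg at t=5 h): 320·exp(−0.02888·1) = 310.890 mg/L
C(6) = 248.064 + 238.023 + 423.177 + 96.285 + 198.214 + 310.890 = 1514.653 mg/L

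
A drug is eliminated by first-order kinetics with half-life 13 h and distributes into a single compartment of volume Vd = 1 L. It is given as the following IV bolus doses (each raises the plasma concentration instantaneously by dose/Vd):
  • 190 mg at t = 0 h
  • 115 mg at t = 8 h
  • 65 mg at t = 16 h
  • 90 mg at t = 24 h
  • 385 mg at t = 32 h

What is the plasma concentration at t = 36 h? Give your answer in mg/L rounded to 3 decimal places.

434.607 mg/L

k = ln 2 / 13 = 0.05332 per h
Dose 1 (190 mg at t=0 h): 190·exp(−0.05332·36) = 27.870 mg/L
Dose 2 (115 mg at t=8 h): 115·exp(−0.05332·28) = 25.842 mg/L
Dose 3 (65 mg at t=16 h): 65·exp(−0.05332·20) = 22.376 mg/L
Dose 4 (90 mg at t=24 h): 90·exp(−0.05332·12) = 47.464 mg/L
Dose 5 (385 mg at t=32 h): 385·exp(−0.05332·4) = 311.054 mg/L
C(36) = 27.870 + 25.842 + 22.376 + 47.464 + 311.054 = 434.607 mg/L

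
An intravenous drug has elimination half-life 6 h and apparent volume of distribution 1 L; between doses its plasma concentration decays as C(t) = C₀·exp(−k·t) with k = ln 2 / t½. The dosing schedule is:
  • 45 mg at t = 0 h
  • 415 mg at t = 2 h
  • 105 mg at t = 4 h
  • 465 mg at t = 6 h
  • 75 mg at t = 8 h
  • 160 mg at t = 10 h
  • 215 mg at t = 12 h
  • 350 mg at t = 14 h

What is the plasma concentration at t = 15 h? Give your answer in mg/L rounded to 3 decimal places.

k = ln 2 / 6 = 0.11552 per h
Dose 1 (45 mg at t=0 h): 45·exp(−0.11552·15) = 7.955 mg/L
Dose 2 (415 mg at t=2 h): 415·exp(−0.11552·13) = 92.431 mg/L
Dose 3 (105 mg at t=4 h): 105·exp(−0.11552·11) = 29.465 mg/L
Dose 4 (465 mg at t=6 h): 465·exp(−0.11552·9) = 164.402 mg/L
Dose 5 (75 mg at t=8 h): 75·exp(−0.11552·7) = 33.409 mg/L
Dose 6 (160 mg at t=10 h): 160·exp(−0.11552·5) = 89.797 mg/L
Dose 7 (215 mg at t=12 h): 215·exp(−0.11552·3) = 152.028 mg/L
Dose 8 (350 mg at t=14 h): 350·exp(−0.11552·1) = 311.815 mg/L
C(15) = 7.955 + 92.431 + 29.465 + 164.402 + 33.409 + 89.797 + 152.028 + 311.815 = 881.301 mg/L

881.301 mg/L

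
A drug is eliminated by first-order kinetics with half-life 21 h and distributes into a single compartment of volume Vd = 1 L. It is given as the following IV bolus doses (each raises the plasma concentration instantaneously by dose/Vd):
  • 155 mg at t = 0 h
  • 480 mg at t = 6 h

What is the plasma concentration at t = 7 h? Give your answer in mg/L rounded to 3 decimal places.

k = ln 2 / 21 = 0.03301 per h
Dose 1 (155 mg at t=0 h): 155·exp(−0.03301·7) = 123.024 mg/L
Dose 2 (480 mg at t=6 h): 480·exp(−0.03301·1) = 464.415 mg/L
C(7) = 123.024 + 464.415 = 587.439 mg/L

587.439 mg/L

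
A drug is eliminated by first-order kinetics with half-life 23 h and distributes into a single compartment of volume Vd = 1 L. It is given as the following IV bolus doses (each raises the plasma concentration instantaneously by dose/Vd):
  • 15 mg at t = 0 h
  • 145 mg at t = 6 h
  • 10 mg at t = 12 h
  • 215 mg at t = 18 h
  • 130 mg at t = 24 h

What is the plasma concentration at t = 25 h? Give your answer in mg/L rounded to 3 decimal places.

k = ln 2 / 23 = 0.03014 per h
Dose 1 (15 mg at t=0 h): 15·exp(−0.03014·25) = 7.061 mg/L
Dose 2 (145 mg at t=6 h): 145·exp(−0.03014·19) = 81.788 mg/L
Dose 3 (10 mg at t=12 h): 10·exp(−0.03014·13) = 6.759 mg/L
Dose 4 (215 mg at t=18 h): 215·exp(−0.03014·7) = 174.109 mg/L
Dose 5 (130 mg at t=24 h): 130·exp(−0.03014·1) = 126.141 mg/L
C(25) = 7.061 + 81.788 + 6.759 + 174.109 + 126.141 = 395.858 mg/L

395.858 mg/L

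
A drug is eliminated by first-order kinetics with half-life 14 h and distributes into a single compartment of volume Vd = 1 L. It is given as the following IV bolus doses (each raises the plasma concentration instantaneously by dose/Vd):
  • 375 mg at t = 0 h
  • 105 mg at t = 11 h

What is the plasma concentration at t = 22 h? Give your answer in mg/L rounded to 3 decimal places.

k = ln 2 / 14 = 0.04951 per h
Dose 1 (375 mg at t=0 h): 375·exp(−0.04951·22) = 126.178 mg/L
Dose 2 (105 mg at t=11 h): 105·exp(−0.04951·11) = 60.907 mg/L
C(22) = 126.178 + 60.907 = 187.085 mg/L

187.085 mg/L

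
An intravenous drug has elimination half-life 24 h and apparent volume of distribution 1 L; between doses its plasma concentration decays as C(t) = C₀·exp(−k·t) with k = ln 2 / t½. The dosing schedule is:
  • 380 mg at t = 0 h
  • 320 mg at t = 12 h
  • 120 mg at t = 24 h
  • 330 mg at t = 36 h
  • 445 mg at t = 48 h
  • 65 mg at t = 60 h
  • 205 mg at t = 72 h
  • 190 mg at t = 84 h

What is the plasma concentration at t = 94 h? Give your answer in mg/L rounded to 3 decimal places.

k = ln 2 / 24 = 0.02888 per h
Dose 1 (380 mg at t=0 h): 380·exp(−0.02888·94) = 25.162 mg/L
Dose 2 (320 mg at t=12 h): 320·exp(−0.02888·82) = 29.966 mg/L
Dose 3 (120 mg at t=24 h): 120·exp(−0.02888·70) = 15.892 mg/L
Dose 4 (330 mg at t=36 h): 330·exp(−0.02888·58) = 61.805 mg/L
Dose 5 (445 mg at t=48 h): 445·exp(−0.02888·46) = 117.865 mg/L
Dose 6 (65 mg at t=60 h): 65·exp(−0.02888·34) = 24.347 mg/L
Dose 7 (205 mg at t=72 h): 205·exp(−0.02888·22) = 108.595 mg/L
Dose 8 (190 mg at t=84 h): 190·exp(−0.02888·10) = 142.339 mg/L
C(94) = 25.162 + 29.966 + 15.892 + 61.805 + 117.865 + 24.347 + 108.595 + 142.339 = 525.972 mg/L

525.972 mg/L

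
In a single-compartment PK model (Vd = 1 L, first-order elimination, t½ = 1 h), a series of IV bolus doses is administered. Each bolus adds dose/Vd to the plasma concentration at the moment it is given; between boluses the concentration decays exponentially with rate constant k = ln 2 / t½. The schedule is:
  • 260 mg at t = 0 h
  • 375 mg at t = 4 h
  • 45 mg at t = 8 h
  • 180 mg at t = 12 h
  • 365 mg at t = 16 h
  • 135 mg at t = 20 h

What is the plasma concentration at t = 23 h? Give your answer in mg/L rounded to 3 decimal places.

19.817 mg/L

k = ln 2 / 1 = 0.69315 per h
Dose 1 (260 mg at t=0 h): 260·exp(−0.69315·23) = 0.000 mg/L
Dose 2 (375 mg at t=4 h): 375·exp(−0.69315·19) = 0.001 mg/L
Dose 3 (45 mg at t=8 h): 45·exp(−0.69315·15) = 0.001 mg/L
Dose 4 (180 mg at t=12 h): 180·exp(−0.69315·11) = 0.088 mg/L
Dose 5 (365 mg at t=16 h): 365·exp(−0.69315·7) = 2.852 mg/L
Dose 6 (135 mg at t=20 h): 135·exp(−0.69315·3) = 16.875 mg/L
C(23) = 0.000 + 0.001 + 0.001 + 0.088 + 2.852 + 16.875 = 19.817 mg/L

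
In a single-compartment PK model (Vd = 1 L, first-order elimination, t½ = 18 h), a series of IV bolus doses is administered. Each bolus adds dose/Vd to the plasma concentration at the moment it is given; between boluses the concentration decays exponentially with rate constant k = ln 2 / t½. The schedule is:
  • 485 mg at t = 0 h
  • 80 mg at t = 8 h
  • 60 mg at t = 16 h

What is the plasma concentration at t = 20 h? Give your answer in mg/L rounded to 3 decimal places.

k = ln 2 / 18 = 0.03851 per h
Dose 1 (485 mg at t=0 h): 485·exp(−0.03851·20) = 224.525 mg/L
Dose 2 (80 mg at t=8 h): 80·exp(−0.03851·12) = 50.397 mg/L
Dose 3 (60 mg at t=16 h): 60·exp(−0.03851·4) = 51.435 mg/L
C(20) = 224.525 + 50.397 + 51.435 = 326.356 mg/L

326.356 mg/L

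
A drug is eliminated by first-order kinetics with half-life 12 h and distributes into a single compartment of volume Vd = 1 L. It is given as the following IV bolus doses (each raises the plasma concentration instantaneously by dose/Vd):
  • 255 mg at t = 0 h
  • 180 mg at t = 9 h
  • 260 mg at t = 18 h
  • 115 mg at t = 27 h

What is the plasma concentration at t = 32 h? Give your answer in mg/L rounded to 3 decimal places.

k = ln 2 / 12 = 0.05776 per h
Dose 1 (255 mg at t=0 h): 255·exp(−0.05776·32) = 40.160 mg/L
Dose 2 (180 mg at t=9 h): 180·exp(−0.05776·23) = 47.676 mg/L
Dose 3 (260 mg at t=18 h): 260·exp(−0.05776·14) = 115.817 mg/L
Dose 4 (115 mg at t=27 h): 115·exp(−0.05776·5) = 86.153 mg/L
C(32) = 40.160 + 47.676 + 115.817 + 86.153 = 289.805 mg/L

289.805 mg/L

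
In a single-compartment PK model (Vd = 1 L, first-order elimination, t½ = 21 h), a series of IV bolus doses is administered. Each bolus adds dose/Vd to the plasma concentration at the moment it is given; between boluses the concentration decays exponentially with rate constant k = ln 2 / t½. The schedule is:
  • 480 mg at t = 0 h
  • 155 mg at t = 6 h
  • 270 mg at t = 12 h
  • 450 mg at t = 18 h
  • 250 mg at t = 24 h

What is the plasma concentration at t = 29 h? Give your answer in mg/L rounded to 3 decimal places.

k = ln 2 / 21 = 0.03301 per h
Dose 1 (480 mg at t=0 h): 480·exp(−0.03301·29) = 184.303 mg/L
Dose 2 (155 mg at t=6 h): 155·exp(−0.03301·23) = 72.549 mg/L
Dose 3 (270 mg at t=12 h): 270·exp(−0.03301·17) = 154.054 mg/L
Dose 4 (450 mg at t=18 h): 450·exp(−0.03301·11) = 312.990 mg/L
Dose 5 (250 mg at t=24 h): 250·exp(−0.03301·5) = 211.966 mg/L
C(29) = 184.303 + 72.549 + 154.054 + 312.990 + 211.966 = 935.862 mg/L

935.862 mg/L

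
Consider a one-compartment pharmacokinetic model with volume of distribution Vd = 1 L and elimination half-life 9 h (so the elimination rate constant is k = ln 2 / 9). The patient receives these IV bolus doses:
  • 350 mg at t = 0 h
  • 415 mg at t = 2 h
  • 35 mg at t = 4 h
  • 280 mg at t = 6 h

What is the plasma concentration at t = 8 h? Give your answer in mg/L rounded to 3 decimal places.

716.193 mg/L

k = ln 2 / 9 = 0.07702 per h
Dose 1 (350 mg at t=0 h): 350·exp(−0.07702·8) = 189.010 mg/L
Dose 2 (415 mg at t=2 h): 415·exp(−0.07702·6) = 261.434 mg/L
Dose 3 (35 mg at t=4 h): 35·exp(−0.07702·4) = 25.720 mg/L
Dose 4 (280 mg at t=6 h): 280·exp(−0.07702·2) = 240.028 mg/L
C(8) = 189.010 + 261.434 + 25.720 + 240.028 = 716.193 mg/L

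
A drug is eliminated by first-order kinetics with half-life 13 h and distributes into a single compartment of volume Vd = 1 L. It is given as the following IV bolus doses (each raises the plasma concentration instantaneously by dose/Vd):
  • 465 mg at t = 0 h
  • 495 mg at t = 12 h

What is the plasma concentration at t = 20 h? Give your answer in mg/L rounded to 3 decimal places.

k = ln 2 / 13 = 0.05332 per h
Dose 1 (465 mg at t=0 h): 465·exp(−0.05332·20) = 160.077 mg/L
Dose 2 (495 mg at t=12 h): 495·exp(−0.05332·8) = 323.114 mg/L
C(20) = 160.077 + 323.114 = 483.191 mg/L

483.191 mg/L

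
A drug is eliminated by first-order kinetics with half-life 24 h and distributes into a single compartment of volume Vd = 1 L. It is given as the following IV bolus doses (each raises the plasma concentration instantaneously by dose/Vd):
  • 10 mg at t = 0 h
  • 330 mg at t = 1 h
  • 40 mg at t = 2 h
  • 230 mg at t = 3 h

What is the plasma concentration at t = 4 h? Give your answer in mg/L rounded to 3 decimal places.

572.728 mg/L

k = ln 2 / 24 = 0.02888 per h
Dose 1 (10 mg at t=0 h): 10·exp(−0.02888·4) = 8.909 mg/L
Dose 2 (330 mg at t=1 h): 330·exp(−0.02888·3) = 302.611 mg/L
Dose 3 (40 mg at t=2 h): 40·exp(−0.02888·2) = 37.755 mg/L
Dose 4 (230 mg at t=3 h): 230·exp(−0.02888·1) = 223.452 mg/L
C(4) = 8.909 + 302.611 + 37.755 + 223.452 = 572.728 mg/L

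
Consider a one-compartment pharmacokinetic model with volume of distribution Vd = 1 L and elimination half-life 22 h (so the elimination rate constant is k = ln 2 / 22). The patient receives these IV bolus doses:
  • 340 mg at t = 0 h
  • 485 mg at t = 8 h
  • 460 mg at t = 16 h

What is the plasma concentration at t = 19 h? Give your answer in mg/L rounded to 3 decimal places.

948.311 mg/L

k = ln 2 / 22 = 0.03151 per h
Dose 1 (340 mg at t=0 h): 340·exp(−0.03151·19) = 186.852 mg/L
Dose 2 (485 mg at t=8 h): 485·exp(−0.03151·11) = 342.947 mg/L
Dose 3 (460 mg at t=16 h): 460·exp(−0.03151·3) = 418.512 mg/L
C(19) = 186.852 + 342.947 + 418.512 = 948.311 mg/L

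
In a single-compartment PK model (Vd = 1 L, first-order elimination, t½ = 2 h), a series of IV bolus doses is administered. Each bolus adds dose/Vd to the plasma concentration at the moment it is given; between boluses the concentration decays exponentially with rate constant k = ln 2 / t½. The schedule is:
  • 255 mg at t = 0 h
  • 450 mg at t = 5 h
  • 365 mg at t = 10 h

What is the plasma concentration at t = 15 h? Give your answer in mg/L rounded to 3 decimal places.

k = ln 2 / 2 = 0.34657 per h
Dose 1 (255 mg at t=0 h): 255·exp(−0.34657·15) = 1.409 mg/L
Dose 2 (450 mg at t=5 h): 450·exp(−0.34657·10) = 14.062 mg/L
Dose 3 (365 mg at t=10 h): 365·exp(−0.34657·5) = 64.523 mg/L
C(15) = 1.409 + 14.062 + 64.523 = 79.995 mg/L

79.995 mg/L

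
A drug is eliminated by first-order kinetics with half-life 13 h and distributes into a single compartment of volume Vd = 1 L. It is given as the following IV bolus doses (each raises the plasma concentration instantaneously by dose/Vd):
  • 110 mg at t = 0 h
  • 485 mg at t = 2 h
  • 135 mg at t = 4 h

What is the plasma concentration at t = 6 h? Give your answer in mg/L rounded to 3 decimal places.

k = ln 2 / 13 = 0.05332 per h
Dose 1 (110 mg at t=0 h): 110·exp(−0.05332·6) = 79.883 mg/L
Dose 2 (485 mg at t=2 h): 485·exp(−0.05332·4) = 391.848 mg/L
Dose 3 (135 mg at t=4 h): 135·exp(−0.05332·2) = 121.345 mg/L
C(6) = 79.883 + 391.848 + 121.345 = 593.076 mg/L

593.076 mg/L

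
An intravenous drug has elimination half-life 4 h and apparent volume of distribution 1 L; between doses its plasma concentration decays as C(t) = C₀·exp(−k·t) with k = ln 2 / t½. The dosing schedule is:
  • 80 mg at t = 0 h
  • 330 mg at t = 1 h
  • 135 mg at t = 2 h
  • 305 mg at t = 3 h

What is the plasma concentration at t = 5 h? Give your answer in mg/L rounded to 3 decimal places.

494.575 mg/L

k = ln 2 / 4 = 0.17329 per h
Dose 1 (80 mg at t=0 h): 80·exp(−0.17329·5) = 33.636 mg/L
Dose 2 (330 mg at t=1 h): 330·exp(−0.17329·4) = 165.000 mg/L
Dose 3 (135 mg at t=2 h): 135·exp(−0.17329·3) = 80.271 mg/L
Dose 4 (305 mg at t=3 h): 305·exp(−0.17329·2) = 215.668 mg/L
C(5) = 33.636 + 165.000 + 80.271 + 215.668 = 494.575 mg/L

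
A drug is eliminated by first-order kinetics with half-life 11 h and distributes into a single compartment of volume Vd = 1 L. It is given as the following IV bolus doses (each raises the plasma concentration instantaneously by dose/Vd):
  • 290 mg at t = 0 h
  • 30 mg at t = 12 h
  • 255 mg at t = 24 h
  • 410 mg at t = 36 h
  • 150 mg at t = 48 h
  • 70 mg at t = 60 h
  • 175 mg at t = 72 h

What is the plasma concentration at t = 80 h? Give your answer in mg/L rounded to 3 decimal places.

180.924 mg/L

k = ln 2 / 11 = 0.06301 per h
Dose 1 (290 mg at t=0 h): 290·exp(−0.06301·80) = 1.875 mg/L
Dose 2 (30 mg at t=12 h): 30·exp(−0.06301·68) = 0.413 mg/L
Dose 3 (255 mg at t=24 h): 255·exp(−0.06301·56) = 7.482 mg/L
Dose 4 (410 mg at t=36 h): 410·exp(−0.06301·44) = 25.625 mg/L
Dose 5 (150 mg at t=48 h): 150·exp(−0.06301·32) = 19.970 mg/L
Dose 6 (70 mg at t=60 h): 70·exp(−0.06301·20) = 19.850 mg/L
Dose 7 (175 mg at t=72 h): 175·exp(−0.06301·8) = 105.708 mg/L
C(80) = 1.875 + 0.413 + 7.482 + 25.625 + 19.970 + 19.850 + 105.708 = 180.924 mg/L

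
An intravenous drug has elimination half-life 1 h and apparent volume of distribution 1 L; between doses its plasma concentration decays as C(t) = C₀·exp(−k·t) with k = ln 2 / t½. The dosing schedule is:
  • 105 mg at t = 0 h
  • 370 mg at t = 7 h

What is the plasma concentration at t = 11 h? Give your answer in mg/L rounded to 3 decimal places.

23.176 mg/L

k = ln 2 / 1 = 0.69315 per h
Dose 1 (105 mg at t=0 h): 105·exp(−0.69315·11) = 0.051 mg/L
Dose 2 (370 mg at t=7 h): 370·exp(−0.69315·4) = 23.125 mg/L
C(11) = 0.051 + 23.125 = 23.176 mg/L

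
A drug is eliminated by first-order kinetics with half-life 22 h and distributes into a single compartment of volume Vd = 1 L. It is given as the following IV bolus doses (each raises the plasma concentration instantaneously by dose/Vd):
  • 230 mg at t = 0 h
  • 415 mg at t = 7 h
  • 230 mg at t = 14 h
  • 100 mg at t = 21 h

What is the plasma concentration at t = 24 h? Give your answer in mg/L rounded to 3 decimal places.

609.702 mg/L

k = ln 2 / 22 = 0.03151 per h
Dose 1 (230 mg at t=0 h): 230·exp(−0.03151·24) = 107.977 mg/L
Dose 2 (415 mg at t=7 h): 415·exp(−0.03151·17) = 242.904 mg/L
Dose 3 (230 mg at t=14 h): 230·exp(−0.03151·10) = 167.840 mg/L
Dose 4 (100 mg at t=21 h): 100·exp(−0.03151·3) = 90.981 mg/L
C(24) = 107.977 + 242.904 + 167.840 + 90.981 = 609.702 mg/L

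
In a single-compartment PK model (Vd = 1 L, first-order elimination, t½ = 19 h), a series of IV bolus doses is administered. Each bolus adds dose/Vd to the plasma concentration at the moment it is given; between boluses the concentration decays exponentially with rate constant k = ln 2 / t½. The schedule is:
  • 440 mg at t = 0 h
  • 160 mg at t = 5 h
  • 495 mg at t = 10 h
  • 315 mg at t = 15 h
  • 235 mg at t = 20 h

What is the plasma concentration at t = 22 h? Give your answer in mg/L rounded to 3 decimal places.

k = ln 2 / 19 = 0.03648 per h
Dose 1 (440 mg at t=0 h): 440·exp(−0.03648·22) = 197.193 mg/L
Dose 2 (160 mg at t=5 h): 160·exp(−0.03648·17) = 86.055 mg/L
Dose 3 (495 mg at t=10 h): 495·exp(−0.03648·12) = 319.507 mg/L
Dose 4 (315 mg at t=15 h): 315·exp(−0.03648·7) = 244.008 mg/L
Dose 5 (235 mg at t=20 h): 235·exp(−0.03648·2) = 218.464 mg/L
C(22) = 197.193 + 86.055 + 319.507 + 244.008 + 218.464 = 1065.228 mg/L

1065.228 mg/L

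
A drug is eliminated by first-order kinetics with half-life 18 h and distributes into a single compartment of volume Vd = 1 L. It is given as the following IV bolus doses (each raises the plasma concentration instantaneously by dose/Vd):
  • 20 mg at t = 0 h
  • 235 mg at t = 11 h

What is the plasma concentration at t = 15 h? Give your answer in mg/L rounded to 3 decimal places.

k = ln 2 / 18 = 0.03851 per h
Dose 1 (20 mg at t=0 h): 20·exp(−0.03851·15) = 11.225 mg/L
Dose 2 (235 mg at t=11 h): 235·exp(−0.03851·4) = 201.452 mg/L
C(15) = 11.225 + 201.452 = 212.677 mg/L

212.677 mg/L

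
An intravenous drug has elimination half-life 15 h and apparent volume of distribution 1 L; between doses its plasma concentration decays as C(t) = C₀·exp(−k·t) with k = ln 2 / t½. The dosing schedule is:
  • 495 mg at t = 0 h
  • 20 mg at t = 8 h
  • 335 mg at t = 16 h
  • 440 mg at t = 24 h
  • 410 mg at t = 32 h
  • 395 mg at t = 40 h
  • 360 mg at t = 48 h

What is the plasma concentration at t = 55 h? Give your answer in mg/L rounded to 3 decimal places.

801.200 mg/L

k = ln 2 / 15 = 0.04621 per h
Dose 1 (495 mg at t=0 h): 495·exp(−0.04621·55) = 38.979 mg/L
Dose 2 (20 mg at t=8 h): 20·exp(−0.04621·47) = 2.279 mg/L
Dose 3 (335 mg at t=16 h): 335·exp(−0.04621·39) = 55.254 mg/L
Dose 4 (440 mg at t=24 h): 440·exp(−0.04621·31) = 105.033 mg/L
Dose 5 (410 mg at t=32 h): 410·exp(−0.04621·23) = 141.646 mg/L
Dose 6 (395 mg at t=40 h): 395·exp(−0.04621·15) = 197.500 mg/L
Dose 7 (360 mg at t=48 h): 360·exp(−0.04621·7) = 260.508 mg/L
C(55) = 38.979 + 2.279 + 55.254 + 105.033 + 141.646 + 197.500 + 260.508 = 801.200 mg/L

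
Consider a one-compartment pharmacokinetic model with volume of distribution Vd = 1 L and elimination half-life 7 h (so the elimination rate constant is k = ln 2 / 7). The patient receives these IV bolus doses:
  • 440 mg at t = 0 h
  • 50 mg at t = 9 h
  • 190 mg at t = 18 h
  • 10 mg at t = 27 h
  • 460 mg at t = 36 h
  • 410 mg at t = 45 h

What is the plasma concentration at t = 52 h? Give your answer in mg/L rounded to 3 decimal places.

309.997 mg/L

k = ln 2 / 7 = 0.09902 per h
Dose 1 (440 mg at t=0 h): 440·exp(−0.09902·52) = 2.554 mg/L
Dose 2 (50 mg at t=9 h): 50·exp(−0.09902·43) = 0.708 mg/L
Dose 3 (190 mg at t=18 h): 190·exp(−0.09902·34) = 6.556 mg/L
Dose 4 (10 mg at t=27 h): 10·exp(−0.09902·25) = 0.841 mg/L
Dose 5 (460 mg at t=36 h): 460·exp(−0.09902·16) = 94.339 mg/L
Dose 6 (410 mg at t=45 h): 410·exp(−0.09902·7) = 205.000 mg/L
C(52) = 2.554 + 0.708 + 6.556 + 0.841 + 94.339 + 205.000 = 309.997 mg/L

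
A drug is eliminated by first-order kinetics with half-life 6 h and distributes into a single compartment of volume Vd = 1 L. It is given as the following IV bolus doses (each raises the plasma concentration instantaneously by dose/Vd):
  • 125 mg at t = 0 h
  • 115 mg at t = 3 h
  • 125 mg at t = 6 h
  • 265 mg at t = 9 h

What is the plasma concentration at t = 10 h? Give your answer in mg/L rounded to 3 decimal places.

k = ln 2 / 6 = 0.11552 per h
Dose 1 (125 mg at t=0 h): 125·exp(−0.11552·10) = 39.373 mg/L
Dose 2 (115 mg at t=3 h): 115·exp(−0.11552·7) = 51.227 mg/L
Dose 3 (125 mg at t=6 h): 125·exp(−0.11552·4) = 78.745 mg/L
Dose 4 (265 mg at t=9 h): 265·exp(−0.11552·1) = 236.088 mg/L
C(10) = 39.373 + 51.227 + 78.745 + 236.088 = 405.432 mg/L

405.432 mg/L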